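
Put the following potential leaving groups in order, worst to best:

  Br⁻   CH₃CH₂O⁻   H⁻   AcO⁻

The more stable X⁻ (or X) is on its own — i.e. the weaker a base it is — the better a leaving group it makes.
Br⁻: pKₐ(HBr) ≈ -9 — weak base; good leaving group
AcO⁻: pKₐ(CH₃COOH) ≈ 4.8 — resonance-stabilised but still a weak base
CH₃CH₂O⁻: pKₐ(CH₃CH₂OH) ≈ 16
H⁻: pKₐ(H₂) ≈ 36 — extremely strong base; leaves only in special hydride-transfer contexts
Listed from poorest to best leaving group as asked.

H⁻ < CH₃CH₂O⁻ < AcO⁻ < Br⁻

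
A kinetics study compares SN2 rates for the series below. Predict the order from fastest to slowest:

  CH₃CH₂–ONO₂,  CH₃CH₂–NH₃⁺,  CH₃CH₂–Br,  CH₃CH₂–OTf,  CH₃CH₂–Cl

CH₃CH₂–OTf > CH₃CH₂–Br > CH₃CH₂–Cl > CH₃CH₂–ONO₂ > CH₃CH₂–NH₃⁺

Same R in every case — rank the leaving groups.
Leaving-group ability tracks the stability of the departed species; conjugate-acid pKₐ is the usual yardstick (lower pKₐ → better LG).
CH₃CH₂–OTf loses OTf⁻: pKₐ(CF₃SO₃H (triflic acid)) ≈ -14
CH₃CH₂–Br loses Br⁻: pKₐ(HBr) ≈ -9
CH₃CH₂–Cl loses Cl⁻: pKₐ(HCl) ≈ -7
CH₃CH₂–ONO₂ loses NO₃⁻: pKₐ(HNO₃) ≈ -1.3
CH₃CH₂–NH₃⁺ loses NH₃: pKₐ(NH₄⁺) ≈ 9.2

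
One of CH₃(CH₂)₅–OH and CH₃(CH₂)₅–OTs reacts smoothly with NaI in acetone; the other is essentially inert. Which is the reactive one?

CH₃(CH₂)₅–OTs

From CH₃(CH₂)₅–OH the departing group would be OH⁻ (pKₐ(H₂O) ≈ 15.7). Strong base; essentially never leaves without prior activation.
From CH₃(CH₂)₅–OTs the leaving group is OTs⁻ (pKₐ(p-CH₃C₆H₄SO₃H (TsOH)) ≈ -2.8). Resonance-delocalised arenesulfonate.
(In practice CH₃(CH₂)₅–OTs is made from CH₃(CH₂)₅–OH by treatment with TsCl / pyridine, converting the hydroxyl into a tosylate.)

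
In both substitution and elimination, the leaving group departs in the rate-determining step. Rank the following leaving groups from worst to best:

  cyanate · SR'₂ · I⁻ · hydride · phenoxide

hydride < phenoxide < cyanate < SR'₂ < I⁻

Leaving-group ability tracks the stability of the departed species; conjugate-acid pKₐ is the usual yardstick (lower pKₐ → better LG).
I⁻: pKₐ(HI) ≈ -10
SR'₂: pKₐ(R'₂SH⁺) ≈ -7
cyanate: pKₐ(HOCN) ≈ 3.5
phenoxide: pKₐ(C₆H₅OH (phenol)) ≈ 10
hydride: pKₐ(H₂) ≈ 36
Reversing gives the worst-to-best order requested.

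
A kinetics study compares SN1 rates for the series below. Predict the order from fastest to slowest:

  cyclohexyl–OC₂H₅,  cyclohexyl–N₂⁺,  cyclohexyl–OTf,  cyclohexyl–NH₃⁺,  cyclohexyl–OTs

cyclohexyl–N₂⁺ > cyclohexyl–OTf > cyclohexyl–OTs > cyclohexyl–NH₃⁺ > cyclohexyl–OC₂H₅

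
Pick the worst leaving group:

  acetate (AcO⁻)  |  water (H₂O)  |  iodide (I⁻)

acetate (AcO⁻)

iodide (I⁻): pKₐ(HI) ≈ -10
water (H₂O): pKₐ(H₃O⁺) ≈ -1.7
acetate (AcO⁻): pKₐ(CH₃COOH) ≈ 4.8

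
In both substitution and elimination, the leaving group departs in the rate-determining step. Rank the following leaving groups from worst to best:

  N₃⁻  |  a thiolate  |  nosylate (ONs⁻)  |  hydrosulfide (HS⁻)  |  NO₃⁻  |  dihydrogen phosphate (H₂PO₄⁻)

a thiolate < hydrosulfide (HS⁻) < N₃⁻ < dihydrogen phosphate (H₂PO₄⁻) < NO₃⁻ < nosylate (ONs⁻)

Rank by basicity of the departing species: weakest base leaves most easily.
nosylate (ONs⁻): pKₐ(p-O₂NC₆H₄SO₃H) ≈ -3.5 — p-nitro group further stabilises the sulfonate
NO₃⁻: pKₐ(HNO₃) ≈ -1.3
dihydrogen phosphate (H₂PO₄⁻): pKₐ(H₃PO₄) ≈ 2.1 — moderate base; biological leaving group after further activation
N₃⁻: pKₐ(HN₃) ≈ 4.7
hydrosulfide (HS⁻): pKₐ(H₂S) ≈ 7 — larger and more polarisable than the oxygen analogue
a thiolate: pKₐ(RSH (a thiol)) ≈ 10.5
Listed from poorest to best leaving group as asked.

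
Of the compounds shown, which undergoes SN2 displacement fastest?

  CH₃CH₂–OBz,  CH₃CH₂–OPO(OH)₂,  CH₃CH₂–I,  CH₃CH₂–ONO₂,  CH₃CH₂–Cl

CH₃CH₂–I

Identical carbon frameworks mean the comparison reduces to leaving-group quality.
The more stable X⁻ (or X) is on its own — i.e. the weaker a base it is — the better a leaving group it makes.
CH₃CH₂–I loses I⁻: pKₐ(HI) ≈ -10
CH₃CH₂–Cl loses Cl⁻: pKₐ(HCl) ≈ -7
CH₃CH₂–ONO₂ loses NO₃⁻: pKₐ(HNO₃) ≈ -1.3
CH₃CH₂–OPO(OH)₂ loses H₂PO₄⁻: pKₐ(H₃PO₄) ≈ 2.1
CH₃CH₂–OBz loses PhCOO⁻: pKₐ(C₆H₅COOH) ≈ 4.2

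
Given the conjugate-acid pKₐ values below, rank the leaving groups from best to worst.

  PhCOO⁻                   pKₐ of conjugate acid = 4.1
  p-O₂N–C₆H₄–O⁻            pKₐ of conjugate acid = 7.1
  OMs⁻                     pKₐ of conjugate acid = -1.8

OMs⁻ > PhCOO⁻ > p-O₂N–C₆H₄–O⁻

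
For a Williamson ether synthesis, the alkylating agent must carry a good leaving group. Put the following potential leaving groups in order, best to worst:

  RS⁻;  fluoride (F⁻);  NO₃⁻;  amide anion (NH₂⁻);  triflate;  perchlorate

triflate > perchlorate > NO₃⁻ > fluoride (F⁻) > RS⁻ > amide anion (NH₂⁻)

Leaving-group ability tracks the stability of the departed species; conjugate-acid pKₐ is the usual yardstick (lower pKₐ → better LG).
triflate: pKₐ(CF₃SO₃H (triflic acid)) ≈ -14
perchlorate: pKₐ(HClO₄) ≈ -10
NO₃⁻: pKₐ(HNO₃) ≈ -1.3
fluoride (F⁻): pKₐ(HF) ≈ 3.2
RS⁻: pKₐ(RSH (a thiol)) ≈ 10.5
amide anion (NH₂⁻): pKₐ(NH₃) ≈ 38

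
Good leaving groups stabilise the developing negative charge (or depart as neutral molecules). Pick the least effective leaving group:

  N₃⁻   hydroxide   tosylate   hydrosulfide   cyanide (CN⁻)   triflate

hydroxide

Leaving-group ability tracks the stability of the departed species; conjugate-acid pKₐ is the usual yardstick (lower pKₐ → better LG).
triflate: pKₐ(CF₃SO₃H (triflic acid)) ≈ -14
tosylate: pKₐ(p-CH₃C₆H₄SO₃H (TsOH)) ≈ -2.8
N₃⁻: pKₐ(HN₃) ≈ 4.7
hydrosulfide: pKₐ(H₂S) ≈ 7
cyanide (CN⁻): pKₐ(HCN) ≈ 9.2
hydroxide: pKₐ(H₂O) ≈ 15.7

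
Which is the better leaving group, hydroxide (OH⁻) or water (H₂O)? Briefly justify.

water (H₂O) is the better leaving group.
pKₐ(H₃O⁺) ≈ -1.7 versus pKₐ(H₂O) ≈ 15.7: water (H₂O) is the much weaker base.
Neutral; leaves from a protonated alcohol (R–OH₂⁺).

water (H₂O)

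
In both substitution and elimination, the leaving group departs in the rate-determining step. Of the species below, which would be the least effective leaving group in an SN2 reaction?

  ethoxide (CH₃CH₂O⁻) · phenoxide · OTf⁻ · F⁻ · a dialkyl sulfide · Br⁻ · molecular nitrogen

Leaving-group ability tracks the stability of the departed species; conjugate-acid pKₐ is the usual yardstick (lower pKₐ → better LG).
molecular nitrogen: no meaningful conjugate acid; N₂ departs as an exceptionally stable neutral molecule
OTf⁻: pKₐ(CF₃SO₃H (triflic acid)) ≈ -14
Br⁻: pKₐ(HBr) ≈ -9
a dialkyl sulfide: pKₐ(R'₂SH⁺) ≈ -7
F⁻: pKₐ(HF) ≈ 3.2
phenoxide: pKₐ(C₆H₅OH (phenol)) ≈ 10
ethoxide (CH₃CH₂O⁻): pKₐ(CH₃CH₂OH) ≈ 16

ethoxide (CH₃CH₂O⁻)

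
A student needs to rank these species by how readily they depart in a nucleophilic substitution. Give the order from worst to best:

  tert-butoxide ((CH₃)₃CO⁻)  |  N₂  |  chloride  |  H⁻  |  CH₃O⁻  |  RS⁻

Leaving-group ability tracks the stability of the departed species; conjugate-acid pKₐ is the usual yardstick (lower pKₐ → better LG).
N₂: no meaningful conjugate acid; N₂ departs as an exceptionally stable neutral molecule
chloride: pKₐ(HCl) ≈ -7
RS⁻: pKₐ(RSH (a thiol)) ≈ 10.5
CH₃O⁻: pKₐ(CH₃OH) ≈ 15.5
tert-butoxide ((CH₃)₃CO⁻): pKₐ(t-BuOH) ≈ 18
H⁻: pKₐ(H₂) ≈ 36
The question asks for worst first, so the sequence is read in increasing leaving-group ability.

H⁻ < tert-butoxide ((CH₃)₃CO⁻) < CH₃O⁻ < RS⁻ < chloride < N₂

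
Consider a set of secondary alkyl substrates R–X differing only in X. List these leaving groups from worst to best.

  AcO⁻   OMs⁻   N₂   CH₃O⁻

CH₃O⁻ < AcO⁻ < OMs⁻ < N₂

N₂: no meaningful conjugate acid; N₂ departs as an exceptionally stable neutral molecule
OMs⁻: pKₐ(CH₃SO₃H (MsOH)) ≈ -1.9
AcO⁻: pKₐ(CH₃COOH) ≈ 4.8
CH₃O⁻: pKₐ(CH₃OH) ≈ 15.5
The question asks for worst first, so the sequence is read in increasing leaving-group ability.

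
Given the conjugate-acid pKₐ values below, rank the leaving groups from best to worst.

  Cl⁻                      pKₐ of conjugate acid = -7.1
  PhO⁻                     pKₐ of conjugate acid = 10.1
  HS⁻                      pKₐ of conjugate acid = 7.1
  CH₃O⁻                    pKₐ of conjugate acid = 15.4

Cl⁻ > HS⁻ > PhO⁻ > CH₃O⁻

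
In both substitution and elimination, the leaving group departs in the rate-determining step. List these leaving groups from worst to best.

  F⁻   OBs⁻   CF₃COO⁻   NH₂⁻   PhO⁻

NH₂⁻ < PhO⁻ < F⁻ < CF₃COO⁻ < OBs⁻

Leaving-group ability tracks the stability of the departed species; conjugate-acid pKₐ is the usual yardstick (lower pKₐ → better LG).
OBs⁻: pKₐ(p-BrC₆H₄SO₃H) ≈ -2.8
CF₃COO⁻: pKₐ(CF₃COOH) ≈ 0.2
F⁻: pKₐ(HF) ≈ 3.2
PhO⁻: pKₐ(C₆H₅OH (phenol)) ≈ 10
NH₂⁻: pKₐ(NH₃) ≈ 38
Reversing gives the worst-to-best order requested.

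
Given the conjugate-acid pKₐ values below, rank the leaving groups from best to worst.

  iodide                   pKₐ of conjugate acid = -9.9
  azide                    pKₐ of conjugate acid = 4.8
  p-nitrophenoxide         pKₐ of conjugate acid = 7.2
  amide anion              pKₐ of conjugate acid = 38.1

Lower conjugate-acid pKₐ ⇒ weaker base ⇒ better leaving group.
Sorting by the given values: iodide (-9.9), azide (4.8), p-nitrophenoxide (7.2), amide anion (38.1).

iodide > azide > p-nitrophenoxide > amide anion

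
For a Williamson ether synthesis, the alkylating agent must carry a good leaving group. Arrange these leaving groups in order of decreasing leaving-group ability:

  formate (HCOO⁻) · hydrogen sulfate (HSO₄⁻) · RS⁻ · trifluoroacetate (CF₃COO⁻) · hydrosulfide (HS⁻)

hydrogen sulfate (HSO₄⁻) > trifluoroacetate (CF₃COO⁻) > formate (HCOO⁻) > hydrosulfide (HS⁻) > RS⁻

Rank by basicity of the departing species: weakest base leaves most easily.
hydrogen sulfate (HSO₄⁻): pKₐ(H₂SO₄) ≈ -3 — conjugate base of a strong mineral acid
trifluoroacetate (CF₃COO⁻): pKₐ(CF₃COOH) ≈ 0.2 — strongly electron-withdrawing CF₃ stabilises the carboxylate
formate (HCOO⁻): pKₐ(HCOOH) ≈ 3.8 — resonance-stabilised carboxylate
hydrosulfide (HS⁻): pKₐ(H₂S) ≈ 7 — larger and more polarisable than the oxygen analogue
RS⁻: pKₐ(RSH (a thiol)) ≈ 10.5 — moderately basic; rarely leaves without activation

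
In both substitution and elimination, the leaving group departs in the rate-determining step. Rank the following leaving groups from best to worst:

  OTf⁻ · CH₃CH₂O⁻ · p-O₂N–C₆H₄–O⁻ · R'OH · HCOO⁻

Leaving-group ability tracks the stability of the departed species; conjugate-acid pKₐ is the usual yardstick (lower pKₐ → better LG).
OTf⁻: pKₐ(CF₃SO₃H (triflic acid)) ≈ -14 — charge spread over three oxygens and a CF₃ group; the premier leaving group in synthesis
R'OH: pKₐ(R'OH₂⁺) ≈ -2.4 — neutral; leaves from a protonated ether (an oxonium ion, R–O(H)R'⁺)
HCOO⁻: pKₐ(HCOOH) ≈ 3.8 — resonance-stabilised carboxylate
p-O₂N–C₆H₄–O⁻: pKₐ(p-nitrophenol) ≈ 7.2
CH₃CH₂O⁻: pKₐ(CH₃CH₂OH) ≈ 16 — strong base; alkoxides do not leave unassisted

OTf⁻ > R'OH > HCOO⁻ > p-O₂N–C₆H₄–O⁻ > CH₃CH₂O⁻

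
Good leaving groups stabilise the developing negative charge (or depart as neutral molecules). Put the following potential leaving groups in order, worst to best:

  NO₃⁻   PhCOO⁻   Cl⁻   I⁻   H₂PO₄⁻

The more stable X⁻ (or X) is on its own — i.e. the weaker a base it is — the better a leaving group it makes.
I⁻: pKₐ(HI) ≈ -10
Cl⁻: pKₐ(HCl) ≈ -7
NO₃⁻: pKₐ(HNO₃) ≈ -1.3
H₂PO₄⁻: pKₐ(H₃PO₄) ≈ 2.1
PhCOO⁻: pKₐ(C₆H₅COOH) ≈ 4.2
The question asks for worst first, so the sequence is read in increasing leaving-group ability.

PhCOO⁻ < H₂PO₄⁻ < NO₃⁻ < Cl⁻ < I⁻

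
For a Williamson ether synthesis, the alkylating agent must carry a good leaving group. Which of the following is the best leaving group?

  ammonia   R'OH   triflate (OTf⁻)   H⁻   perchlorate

triflate (OTf⁻)

Leaving-group ability tracks the stability of the departed species; conjugate-acid pKₐ is the usual yardstick (lower pKₐ → better LG).
triflate (OTf⁻): pKₐ(CF₃SO₃H (triflic acid)) ≈ -14
perchlorate: pKₐ(HClO₄) ≈ -10
R'OH: pKₐ(R'OH₂⁺) ≈ -2.4
ammonia: pKₐ(NH₄⁺) ≈ 9.2
H⁻: pKₐ(H₂) ≈ 36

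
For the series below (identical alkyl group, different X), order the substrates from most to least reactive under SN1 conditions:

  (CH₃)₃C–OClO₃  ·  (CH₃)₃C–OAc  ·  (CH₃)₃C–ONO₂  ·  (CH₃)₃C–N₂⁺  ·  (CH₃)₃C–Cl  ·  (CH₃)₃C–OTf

(CH₃)₃C–N₂⁺ > (CH₃)₃C–OTf > (CH₃)₃C–OClO₃ > (CH₃)₃C–Cl > (CH₃)₃C–ONO₂ > (CH₃)₃C–OAc

Identical carbon frameworks mean the comparison reduces to leaving-group quality.
A good leaving group is a weak base: the lower the pKₐ of its conjugate acid, the more readily it departs.
(CH₃)₃C–N₂⁺ loses N₂: no meaningful conjugate acid; N₂ departs as an exceptionally stable neutral molecule
(CH₃)₃C–OTf loses OTf⁻: pKₐ(CF₃SO₃H (triflic acid)) ≈ -14
(CH₃)₃C–OClO₃ loses ClO₄⁻: pKₐ(HClO₄) ≈ -10
(CH₃)₃C–Cl loses Cl⁻: pKₐ(HCl) ≈ -7
(CH₃)₃C–ONO₂ loses NO₃⁻: pKₐ(HNO₃) ≈ -1.3
(CH₃)₃C–OAc loses AcO⁻: pKₐ(CH₃COOH) ≈ 4.8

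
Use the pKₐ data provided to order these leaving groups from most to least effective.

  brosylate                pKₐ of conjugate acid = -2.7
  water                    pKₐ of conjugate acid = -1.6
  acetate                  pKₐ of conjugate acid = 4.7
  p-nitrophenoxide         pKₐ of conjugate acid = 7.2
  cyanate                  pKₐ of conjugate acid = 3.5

Lower conjugate-acid pKₐ ⇒ weaker base ⇒ better leaving group.
Sorting by the given values: brosylate (-2.7), water (-1.6), cyanate (3.5), acetate (4.7), p-nitrophenoxide (7.2).

brosylate > water > cyanate > acetate > p-nitrophenoxide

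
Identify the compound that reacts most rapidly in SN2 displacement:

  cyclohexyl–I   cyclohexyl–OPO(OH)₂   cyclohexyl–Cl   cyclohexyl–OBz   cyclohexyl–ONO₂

cyclohexyl–I

Same R in every case — rank the leaving groups.
Leaving-group ability tracks the stability of the departed species; conjugate-acid pKₐ is the usual yardstick (lower pKₐ → better LG).
cyclohexyl–I loses I⁻: pKₐ(HI) ≈ -10
cyclohexyl–Cl loses Cl⁻: pKₐ(HCl) ≈ -7
cyclohexyl–ONO₂ loses NO₃⁻: pKₐ(HNO₃) ≈ -1.3
cyclohexyl–OPO(OH)₂ loses H₂PO₄⁻: pKₐ(H₃PO₄) ≈ 2.1
cyclohexyl–OBz loses PhCOO⁻: pKₐ(C₆H₅COOH) ≈ 4.2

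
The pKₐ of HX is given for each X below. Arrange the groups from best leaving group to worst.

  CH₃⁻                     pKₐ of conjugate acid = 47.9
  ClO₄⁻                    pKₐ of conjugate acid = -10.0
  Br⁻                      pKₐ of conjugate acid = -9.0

ClO₄⁻ > Br⁻ > CH₃⁻

Lower conjugate-acid pKₐ ⇒ weaker base ⇒ better leaving group.
Sorting by the given values: ClO₄⁻ (-10.0), Br⁻ (-9.0), CH₃⁻ (47.9).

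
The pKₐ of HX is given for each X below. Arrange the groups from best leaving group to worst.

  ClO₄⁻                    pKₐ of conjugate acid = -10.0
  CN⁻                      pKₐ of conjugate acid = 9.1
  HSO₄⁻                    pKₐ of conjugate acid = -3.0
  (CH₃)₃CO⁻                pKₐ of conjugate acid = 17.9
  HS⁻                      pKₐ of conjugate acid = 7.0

ClO₄⁻ > HSO₄⁻ > HS⁻ > CN⁻ > (CH₃)₃CO⁻

Lower conjugate-acid pKₐ ⇒ weaker base ⇒ better leaving group.
Sorting by the given values: ClO₄⁻ (-10.0), HSO₄⁻ (-3.0), HS⁻ (7.0), CN⁻ (9.1), (CH₃)₃CO⁻ (17.9).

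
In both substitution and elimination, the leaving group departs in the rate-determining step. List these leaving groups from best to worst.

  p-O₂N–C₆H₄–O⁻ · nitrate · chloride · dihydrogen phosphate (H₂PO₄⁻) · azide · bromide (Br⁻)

bromide (Br⁻): pKₐ(HBr) ≈ -9 — weak base; good leaving group
chloride: pKₐ(HCl) ≈ -7 — moderately weak base
nitrate: pKₐ(HNO₃) ≈ -1.3 — resonance-delocalised over three oxygens
dihydrogen phosphate (H₂PO₄⁻): pKₐ(H₃PO₄) ≈ 2.1
azide: pKₐ(HN₃) ≈ 4.7
p-O₂N–C₆H₄–O⁻: pKₐ(p-nitrophenol) ≈ 7.2 — nitro group delocalises the charge; the classic chromogenic LG

bromide (Br⁻) > chloride > nitrate > dihydrogen phosphate (H₂PO₄⁻) > azide > p-O₂N–C₆H₄–O⁻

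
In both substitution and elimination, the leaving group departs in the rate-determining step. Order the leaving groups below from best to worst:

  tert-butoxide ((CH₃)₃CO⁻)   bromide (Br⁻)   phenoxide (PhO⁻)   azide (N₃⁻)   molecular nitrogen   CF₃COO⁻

molecular nitrogen > bromide (Br⁻) > CF₃COO⁻ > azide (N₃⁻) > phenoxide (PhO⁻) > tert-butoxide ((CH₃)₃CO⁻)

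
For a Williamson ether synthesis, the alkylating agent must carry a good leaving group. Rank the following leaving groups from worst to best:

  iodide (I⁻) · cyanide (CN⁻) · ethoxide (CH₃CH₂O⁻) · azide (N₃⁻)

The more stable X⁻ (or X) is on its own — i.e. the weaker a base it is — the better a leaving group it makes.
iodide (I⁻): pKₐ(HI) ≈ -10
azide (N₃⁻): pKₐ(HN₃) ≈ 4.7
cyanide (CN⁻): pKₐ(HCN) ≈ 9.2
ethoxide (CH₃CH₂O⁻): pKₐ(CH₃CH₂OH) ≈ 16
Listed from poorest to best leaving group as asked.

ethoxide (CH₃CH₂O⁻) < cyanide (CN⁻) < azide (N₃⁻) < iodide (I⁻)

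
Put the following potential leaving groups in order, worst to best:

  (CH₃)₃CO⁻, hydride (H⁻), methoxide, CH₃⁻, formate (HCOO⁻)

CH₃⁻ < hydride (H⁻) < (CH₃)₃CO⁻ < methoxide < formate (HCOO⁻)

The more stable X⁻ (or X) is on its own — i.e. the weaker a base it is — the better a leaving group it makes.
formate (HCOO⁻): pKₐ(HCOOH) ≈ 3.8 — resonance-stabilised carboxylate
methoxide: pKₐ(CH₃OH) ≈ 15.5
(CH₃)₃CO⁻: pKₐ(t-BuOH) ≈ 18 — bulky, strongly basic alkoxide
hydride (H⁻): pKₐ(H₂) ≈ 36
CH₃⁻: pKₐ(CH₄) ≈ 48
Reversing gives the worst-to-best order requested.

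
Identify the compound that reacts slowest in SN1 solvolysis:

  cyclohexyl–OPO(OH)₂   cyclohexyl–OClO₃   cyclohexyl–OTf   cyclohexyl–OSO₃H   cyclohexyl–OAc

The skeletons are identical, so relative rate is governed entirely by leaving-group ability.
Rank by basicity of the departing species: weakest base leaves most easily.
cyclohexyl–OTf loses OTf⁻: pKₐ(CF₃SO₃H (triflic acid)) ≈ -14
cyclohexyl–OClO₃ loses ClO₄⁻: pKₐ(HClO₄) ≈ -10
cyclohexyl–OSO₃H loses HSO₄⁻: pKₐ(H₂SO₄) ≈ -3
cyclohexyl–OPO(OH)₂ loses H₂PO₄⁻: pKₐ(H₃PO₄) ≈ 2.1
cyclohexyl–OAc loses AcO⁻: pKₐ(CH₃COOH) ≈ 4.8

cyclohexyl–OAc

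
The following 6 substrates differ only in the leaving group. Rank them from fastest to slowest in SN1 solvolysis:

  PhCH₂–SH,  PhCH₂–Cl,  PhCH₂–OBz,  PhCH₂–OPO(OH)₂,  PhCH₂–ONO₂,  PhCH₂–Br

The skeletons are identical, so relative rate is governed entirely by leaving-group ability.
A good leaving group is a weak base: the lower the pKₐ of its conjugate acid, the more readily it departs.
PhCH₂–Br loses Br⁻: pKₐ(HBr) ≈ -9
PhCH₂–Cl loses Cl⁻: pKₐ(HCl) ≈ -7
PhCH₂–ONO₂ loses NO₃⁻: pKₐ(HNO₃) ≈ -1.3
PhCH₂–OPO(OH)₂ loses H₂PO₄⁻: pKₐ(H₃PO₄) ≈ 2.1
PhCH₂–OBz loses PhCOO⁻: pKₐ(C₆H₅COOH) ≈ 4.2
PhCH₂–SH loses HS⁻: pKₐ(H₂S) ≈ 7

PhCH₂–Br > PhCH₂–Cl > PhCH₂–ONO₂ > PhCH₂–OPO(OH)₂ > PhCH₂–OBz > PhCH₂–SH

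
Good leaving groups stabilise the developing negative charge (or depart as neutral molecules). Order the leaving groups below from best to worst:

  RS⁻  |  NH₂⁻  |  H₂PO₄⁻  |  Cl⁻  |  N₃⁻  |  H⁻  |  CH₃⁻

The more stable X⁻ (or X) is on its own — i.e. the weaker a base it is — the better a leaving group it makes.
Cl⁻: pKₐ(HCl) ≈ -7 — moderately weak base
H₂PO₄⁻: pKₐ(H₃PO₄) ≈ 2.1 — moderate base; biological leaving group after further activation
N₃⁻: pKₐ(HN₃) ≈ 4.7
RS⁻: pKₐ(RSH (a thiol)) ≈ 10.5
H⁻: pKₐ(H₂) ≈ 36 — extremely strong base; leaves only in special hydride-transfer contexts
NH₂⁻: pKₐ(NH₃) ≈ 38 — extremely strong base; never a leaving group
CH₃⁻: pKₐ(CH₄) ≈ 48

Cl⁻ > H₂PO₄⁻ > N₃⁻ > RS⁻ > H⁻ > NH₂⁻ > CH₃⁻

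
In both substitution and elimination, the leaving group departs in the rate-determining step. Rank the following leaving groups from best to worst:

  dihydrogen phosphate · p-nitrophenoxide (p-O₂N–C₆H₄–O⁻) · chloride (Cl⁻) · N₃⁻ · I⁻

I⁻ > chloride (Cl⁻) > dihydrogen phosphate > N₃⁻ > p-nitrophenoxide (p-O₂N–C₆H₄–O⁻)

I⁻: pKₐ(HI) ≈ -10 — large, highly polarisable; very weak base
chloride (Cl⁻): pKₐ(HCl) ≈ -7 — moderately weak base
dihydrogen phosphate: pKₐ(H₃PO₄) ≈ 2.1
N₃⁻: pKₐ(HN₃) ≈ 4.7 — linear, resonance-stabilised
p-nitrophenoxide (p-O₂N–C₆H₄–O⁻): pKₐ(p-nitrophenol) ≈ 7.2 — nitro group delocalises the charge; the classic chromogenic LG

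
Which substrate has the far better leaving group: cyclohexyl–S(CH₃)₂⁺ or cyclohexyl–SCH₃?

cyclohexyl–S(CH₃)₂⁺

From cyclohexyl–SCH₃ the departing group would be RS⁻ (pKₐ(RSH (a thiol)) ≈ 10.5). Moderately basic; rarely leaves without activation.
From cyclohexyl–S(CH₃)₂⁺ the leaving group is SR'₂ (pKₐ(R'₂SH⁺) ≈ -7). Neutral; leaves from a sulfonium salt (R–SR'₂⁺).
(In practice cyclohexyl–S(CH₃)₂⁺ is made from cyclohexyl–SCH₃ by S-methylation with CH₃I, allowing neutral dimethyl sulfide, rather than methanethiolate, to depart.)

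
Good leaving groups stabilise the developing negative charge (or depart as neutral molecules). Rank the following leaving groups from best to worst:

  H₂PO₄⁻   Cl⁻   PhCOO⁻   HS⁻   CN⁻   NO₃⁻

Cl⁻ > NO₃⁻ > H₂PO₄⁻ > PhCOO⁻ > HS⁻ > CN⁻

Rank by basicity of the departing species: weakest base leaves most easily.
Cl⁻: pKₐ(HCl) ≈ -7
NO₃⁻: pKₐ(HNO₃) ≈ -1.3
H₂PO₄⁻: pKₐ(H₃PO₄) ≈ 2.1
PhCOO⁻: pKₐ(C₆H₅COOH) ≈ 4.2
HS⁻: pKₐ(H₂S) ≈ 7
CN⁻: pKₐ(HCN) ≈ 9.2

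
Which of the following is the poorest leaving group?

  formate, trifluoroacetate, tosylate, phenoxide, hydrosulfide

phenoxide

The more stable X⁻ (or X) is on its own — i.e. the weaker a base it is — the better a leaving group it makes.
tosylate: pKₐ(p-CH₃C₆H₄SO₃H (TsOH)) ≈ -2.8
trifluoroacetate: pKₐ(CF₃COOH) ≈ 0.2
formate: pKₐ(HCOOH) ≈ 3.8
hydrosulfide: pKₐ(H₂S) ≈ 7
phenoxide: pKₐ(C₆H₅OH (phenol)) ≈ 10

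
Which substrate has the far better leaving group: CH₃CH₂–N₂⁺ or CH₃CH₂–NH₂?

From CH₃CH₂–NH₂ the departing group would be NH₂⁻ (pKₐ(NH₃) ≈ 38). Extremely strong base; never a leaving group.
From CH₃CH₂–N₂⁺ the leaving group is N₂ (no meaningful conjugate acid; N₂ departs as an exceptionally stable neutral molecule).
(In practice CH₃CH₂–N₂⁺ is made from CH₃CH₂–NH₂ by diazotisation (NaNO₂ / HCl, 0 °C), generating a diazonium salt that expels N₂.)

CH₃CH₂–N₂⁺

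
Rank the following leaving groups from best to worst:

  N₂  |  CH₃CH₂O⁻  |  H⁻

N₂ > CH₃CH₂O⁻ > H⁻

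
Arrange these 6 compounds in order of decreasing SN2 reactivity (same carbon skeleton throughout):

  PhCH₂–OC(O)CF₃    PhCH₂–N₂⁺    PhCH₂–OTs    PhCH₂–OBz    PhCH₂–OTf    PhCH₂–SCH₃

PhCH₂–N₂⁺ > PhCH₂–OTf > PhCH₂–OTs > PhCH₂–OC(O)CF₃ > PhCH₂–OBz > PhCH₂–SCH₃

With the same alkyl group throughout, only the leaving group differentiates the rates.
A good leaving group is a weak base: the lower the pKₐ of its conjugate acid, the more readily it departs.
PhCH₂–N₂⁺ loses N₂: no meaningful conjugate acid; N₂ departs as an exceptionally stable neutral molecule
PhCH₂–OTf loses OTf⁻: pKₐ(CF₃SO₃H (triflic acid)) ≈ -14
PhCH₂–OTs loses OTs⁻: pKₐ(p-CH₃C₆H₄SO₃H (TsOH)) ≈ -2.8
PhCH₂–OC(O)CF₃ loses CF₃COO⁻: pKₐ(CF₃COOH) ≈ 0.2
PhCH₂–OBz loses PhCOO⁻: pKₐ(C₆H₅COOH) ≈ 4.2
PhCH₂–SCH₃ loses RS⁻: pKₐ(RSH (a thiol)) ≈ 10.5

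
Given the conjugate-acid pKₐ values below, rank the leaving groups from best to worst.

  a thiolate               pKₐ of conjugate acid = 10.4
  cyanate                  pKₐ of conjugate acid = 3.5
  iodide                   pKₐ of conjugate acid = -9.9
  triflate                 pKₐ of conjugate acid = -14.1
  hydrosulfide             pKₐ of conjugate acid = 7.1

Lower conjugate-acid pKₐ ⇒ weaker base ⇒ better leaving group.
Sorting by the given values: triflate (-14.1), iodide (-9.9), cyanate (3.5), hydrosulfide (7.1), a thiolate (10.4).

triflate > iodide > cyanate > hydrosulfide > a thiolate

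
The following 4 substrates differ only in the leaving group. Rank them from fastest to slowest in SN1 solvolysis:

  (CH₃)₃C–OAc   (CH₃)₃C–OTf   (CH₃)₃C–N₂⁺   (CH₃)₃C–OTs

(CH₃)₃C–N₂⁺ > (CH₃)₃C–OTf > (CH₃)₃C–OTs > (CH₃)₃C–OAc

Same R in every case — rank the leaving groups.
A good leaving group is a weak base: the lower the pKₐ of its conjugate acid, the more readily it departs.
(CH₃)₃C–N₂⁺ loses N₂: no meaningful conjugate acid; N₂ departs as an exceptionally stable neutral molecule
(CH₃)₃C–OTf loses OTf⁻: pKₐ(CF₃SO₃H (triflic acid)) ≈ -14
(CH₃)₃C–OTs loses OTs⁻: pKₐ(p-CH₃C₆H₄SO₃H (TsOH)) ≈ -2.8
(CH₃)₃C–OAc loses AcO⁻: pKₐ(CH₃COOH) ≈ 4.8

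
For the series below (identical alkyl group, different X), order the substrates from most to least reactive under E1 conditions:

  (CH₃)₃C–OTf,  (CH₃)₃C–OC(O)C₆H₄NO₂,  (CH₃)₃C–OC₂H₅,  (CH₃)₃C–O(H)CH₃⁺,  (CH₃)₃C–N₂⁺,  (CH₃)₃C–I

(CH₃)₃C–N₂⁺ > (CH₃)₃C–OTf > (CH₃)₃C–I > (CH₃)₃C–O(H)CH₃⁺ > (CH₃)₃C–OC(O)C₆H₄NO₂ > (CH₃)₃C–OC₂H₅

Identical carbon frameworks mean the comparison reduces to leaving-group quality.
The more stable X⁻ (or X) is on its own — i.e. the weaker a base it is — the better a leaving group it makes.
(CH₃)₃C–N₂⁺ loses N₂: no meaningful conjugate acid; N₂ departs as an exceptionally stable neutral molecule
(CH₃)₃C–OTf loses OTf⁻: pKₐ(CF₃SO₃H (triflic acid)) ≈ -14
(CH₃)₃C–I loses I⁻: pKₐ(HI) ≈ -10
(CH₃)₃C–O(H)CH₃⁺ loses R'OH: pKₐ(R'OH₂⁺) ≈ -2.4
(CH₃)₃C–OC(O)C₆H₄NO₂ loses p-O₂N–C₆H₄–COO⁻: pKₐ(p-nitrobenzoic acid) ≈ 3.4
(CH₃)₃C–OC₂H₅ loses CH₃CH₂O⁻: pKₐ(CH₃CH₂OH) ≈ 16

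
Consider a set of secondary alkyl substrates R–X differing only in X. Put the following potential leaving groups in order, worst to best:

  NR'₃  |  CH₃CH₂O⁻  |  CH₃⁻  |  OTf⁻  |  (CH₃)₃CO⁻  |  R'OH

CH₃⁻ < (CH₃)₃CO⁻ < CH₃CH₂O⁻ < NR'₃ < R'OH < OTf⁻

Leaving-group ability tracks the stability of the departed species; conjugate-acid pKₐ is the usual yardstick (lower pKₐ → better LG).
OTf⁻: pKₐ(CF₃SO₃H (triflic acid)) ≈ -14
R'OH: pKₐ(R'OH₂⁺) ≈ -2.4
NR'₃: pKₐ(R'₃NH⁺) ≈ 10.7
CH₃CH₂O⁻: pKₐ(CH₃CH₂OH) ≈ 16
(CH₃)₃CO⁻: pKₐ(t-BuOH) ≈ 18
CH₃⁻: pKₐ(CH₄) ≈ 48
The question asks for worst first, so the sequence is read in increasing leaving-group ability.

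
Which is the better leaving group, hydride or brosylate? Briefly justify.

brosylate

brosylate is the better leaving group.
pKₐ(p-BrC₆H₄SO₃H) ≈ -2.8 versus pKₐ(H₂) ≈ 36: brosylate is the much weaker base.
Arenesulfonate with a p-bromo substituent.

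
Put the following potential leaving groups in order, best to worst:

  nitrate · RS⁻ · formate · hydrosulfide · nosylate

Leaving-group ability tracks the stability of the departed species; conjugate-acid pKₐ is the usual yardstick (lower pKₐ → better LG).
nosylate: pKₐ(p-O₂NC₆H₄SO₃H) ≈ -3.5
nitrate: pKₐ(HNO₃) ≈ -1.3
formate: pKₐ(HCOOH) ≈ 3.8 — resonance-stabilised carboxylate
hydrosulfide: pKₐ(H₂S) ≈ 7 — larger and more polarisable than the oxygen analogue
RS⁻: pKₐ(RSH (a thiol)) ≈ 10.5

nosylate > nitrate > formate > hydrosulfide > RS⁻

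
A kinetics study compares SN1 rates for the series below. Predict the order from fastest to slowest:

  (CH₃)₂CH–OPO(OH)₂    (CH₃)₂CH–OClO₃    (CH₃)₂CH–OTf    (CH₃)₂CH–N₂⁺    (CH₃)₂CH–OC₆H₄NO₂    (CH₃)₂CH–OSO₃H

(CH₃)₂CH–N₂⁺ > (CH₃)₂CH–OTf > (CH₃)₂CH–OClO₃ > (CH₃)₂CH–OSO₃H > (CH₃)₂CH–OPO(OH)₂ > (CH₃)₂CH–OC₆H₄NO₂

Identical carbon frameworks mean the comparison reduces to leaving-group quality.
Rank by basicity of the departing species: weakest base leaves most easily.
(CH₃)₂CH–N₂⁺ loses N₂: no meaningful conjugate acid; N₂ departs as an exceptionally stable neutral molecule
(CH₃)₂CH–OTf loses OTf⁻: pKₐ(CF₃SO₃H (triflic acid)) ≈ -14
(CH₃)₂CH–OClO₃ loses ClO₄⁻: pKₐ(HClO₄) ≈ -10
(CH₃)₂CH–OSO₃H loses HSO₄⁻: pKₐ(H₂SO₄) ≈ -3
(CH₃)₂CH–OPO(OH)₂ loses H₂PO₄⁻: pKₐ(H₃PO₄) ≈ 2.1
(CH₃)₂CH–OC₆H₄NO₂ loses p-O₂N–C₆H₄–O⁻: pKₐ(p-nitrophenol) ≈ 7.2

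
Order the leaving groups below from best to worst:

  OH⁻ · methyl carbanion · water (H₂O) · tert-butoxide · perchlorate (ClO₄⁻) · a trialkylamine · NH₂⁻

A good leaving group is a weak base: the lower the pKₐ of its conjugate acid, the more readily it departs.
perchlorate (ClO₄⁻): pKₐ(HClO₄) ≈ -10
water (H₂O): pKₐ(H₃O⁺) ≈ -1.7
a trialkylamine: pKₐ(R'₃NH⁺) ≈ 10.7
OH⁻: pKₐ(H₂O) ≈ 15.7
tert-butoxide: pKₐ(t-BuOH) ≈ 18
NH₂⁻: pKₐ(NH₃) ≈ 38
methyl carbanion: pKₐ(CH₄) ≈ 48

perchlorate (ClO₄⁻) > water (H₂O) > a trialkylamine > OH⁻ > tert-butoxide > NH₂⁻ > methyl carbanion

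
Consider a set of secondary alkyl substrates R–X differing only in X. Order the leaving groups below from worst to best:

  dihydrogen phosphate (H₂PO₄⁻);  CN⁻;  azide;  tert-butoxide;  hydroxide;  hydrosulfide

tert-butoxide < hydroxide < CN⁻ < hydrosulfide < azide < dihydrogen phosphate (H₂PO₄⁻)

dihydrogen phosphate (H₂PO₄⁻): pKₐ(H₃PO₄) ≈ 2.1 — moderate base; biological leaving group after further activation
azide: pKₐ(HN₃) ≈ 4.7
hydrosulfide: pKₐ(H₂S) ≈ 7 — larger and more polarisable than the oxygen analogue
CN⁻: pKₐ(HCN) ≈ 9.2 — sp carbon stabilises the charge somewhat, but still a poor LG
hydroxide: pKₐ(H₂O) ≈ 15.7 — strong base; essentially never leaves without prior activation
tert-butoxide: pKₐ(t-BuOH) ≈ 18
Listed from poorest to best leaving group as asked.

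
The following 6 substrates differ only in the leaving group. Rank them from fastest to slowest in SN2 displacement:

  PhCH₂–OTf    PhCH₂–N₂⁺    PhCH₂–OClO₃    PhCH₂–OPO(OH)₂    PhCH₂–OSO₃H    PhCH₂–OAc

PhCH₂–N₂⁺ > PhCH₂–OTf > PhCH₂–OClO₃ > PhCH₂–OSO₃H > PhCH₂–OPO(OH)₂ > PhCH₂–OAc

With the same alkyl group throughout, only the leaving group differentiates the rates.
Rank by basicity of the departing species: weakest base leaves most easily.
PhCH₂–N₂⁺ loses N₂: no meaningful conjugate acid; N₂ departs as an exceptionally stable neutral molecule
PhCH₂–OTf loses OTf⁻: pKₐ(CF₃SO₃H (triflic acid)) ≈ -14
PhCH₂–OClO₃ loses ClO₄⁻: pKₐ(HClO₄) ≈ -10
PhCH₂–OSO₃H loses HSO₄⁻: pKₐ(H₂SO₄) ≈ -3
PhCH₂–OPO(OH)₂ loses H₂PO₄⁻: pKₐ(H₃PO₄) ≈ 2.1
PhCH₂–OAc loses AcO⁻: pKₐ(CH₃COOH) ≈ 4.8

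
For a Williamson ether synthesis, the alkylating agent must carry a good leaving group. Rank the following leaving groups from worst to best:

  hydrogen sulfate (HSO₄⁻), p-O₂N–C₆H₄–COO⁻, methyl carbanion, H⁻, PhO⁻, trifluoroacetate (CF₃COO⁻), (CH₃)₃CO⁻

methyl carbanion < H⁻ < (CH₃)₃CO⁻ < PhO⁻ < p-O₂N–C₆H₄–COO⁻ < trifluoroacetate (CF₃COO⁻) < hydrogen sulfate (HSO₄⁻)

The more stable X⁻ (or X) is on its own — i.e. the weaker a base it is — the better a leaving group it makes.
hydrogen sulfate (HSO₄⁻): pKₐ(H₂SO₄) ≈ -3
trifluoroacetate (CF₃COO⁻): pKₐ(CF₃COOH) ≈ 0.2 — strongly electron-withdrawing CF₃ stabilises the carboxylate
p-O₂N–C₆H₄–COO⁻: pKₐ(p-nitrobenzoic acid) ≈ 3.4 — electron-withdrawing nitro group stabilises the carboxylate
PhO⁻: pKₐ(C₆H₅OH (phenol)) ≈ 10
(CH₃)₃CO⁻: pKₐ(t-BuOH) ≈ 18 — bulky, strongly basic alkoxide
H⁻: pKₐ(H₂) ≈ 36
methyl carbanion: pKₐ(CH₄) ≈ 48
Reversing gives the worst-to-best order requested.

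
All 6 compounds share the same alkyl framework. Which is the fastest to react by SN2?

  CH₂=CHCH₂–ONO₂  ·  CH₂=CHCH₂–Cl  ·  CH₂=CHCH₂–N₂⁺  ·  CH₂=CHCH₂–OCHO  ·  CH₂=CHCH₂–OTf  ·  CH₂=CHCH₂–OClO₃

CH₂=CHCH₂–N₂⁺

The skeletons are identical, so relative rate is governed entirely by leaving-group ability.
Leaving-group ability tracks the stability of the departed species; conjugate-acid pKₐ is the usual yardstick (lower pKₐ → better LG).
CH₂=CHCH₂–N₂⁺ loses N₂: no meaningful conjugate acid; N₂ departs as an exceptionally stable neutral molecule
CH₂=CHCH₂–OTf loses OTf⁻: pKₐ(CF₃SO₃H (triflic acid)) ≈ -14
CH₂=CHCH₂–OClO₃ loses ClO₄⁻: pKₐ(HClO₄) ≈ -10
CH₂=CHCH₂–Cl loses Cl⁻: pKₐ(HCl) ≈ -7
CH₂=CHCH₂–ONO₂ loses NO₃⁻: pKₐ(HNO₃) ≈ -1.3
CH₂=CHCH₂–OCHO loses HCOO⁻: pKₐ(HCOOH) ≈ 3.8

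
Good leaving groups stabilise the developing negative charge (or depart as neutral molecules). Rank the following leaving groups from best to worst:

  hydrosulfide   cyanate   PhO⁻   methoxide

Leaving-group ability tracks the stability of the departed species; conjugate-acid pKₐ is the usual yardstick (lower pKₐ → better LG).
cyanate: pKₐ(HOCN) ≈ 3.5
hydrosulfide: pKₐ(H₂S) ≈ 7
PhO⁻: pKₐ(C₆H₅OH (phenol)) ≈ 10 — resonance into the ring helps, but still a poor LG
methoxide: pKₐ(CH₃OH) ≈ 15.5

cyanate > hydrosulfide > PhO⁻ > methoxide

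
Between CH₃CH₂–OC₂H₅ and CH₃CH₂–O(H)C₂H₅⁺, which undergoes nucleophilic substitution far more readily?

CH₃CH₂–O(H)C₂H₅⁺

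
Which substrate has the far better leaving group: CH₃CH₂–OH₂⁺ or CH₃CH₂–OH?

From CH₃CH₂–OH the departing group would be OH⁻ (pKₐ(H₂O) ≈ 15.7). Strong base; essentially never leaves without prior activation.
From CH₃CH₂–OH₂⁺ the leaving group is H₂O (pKₐ(H₃O⁺) ≈ -1.7). Neutral; leaves from a protonated alcohol (R–OH₂⁺).
(In practice CH₃CH₂–OH₂⁺ is made from CH₃CH₂–OH by protonation with strong acid, converting the leaving group from hydroxide to neutral water.)

CH₃CH₂–OH₂⁺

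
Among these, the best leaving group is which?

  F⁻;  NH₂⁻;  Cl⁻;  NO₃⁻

Cl⁻

Cl⁻: pKₐ(HCl) ≈ -7
NO₃⁻: pKₐ(HNO₃) ≈ -1.3
F⁻: pKₐ(HF) ≈ 3.2
NH₂⁻: pKₐ(NH₃) ≈ 38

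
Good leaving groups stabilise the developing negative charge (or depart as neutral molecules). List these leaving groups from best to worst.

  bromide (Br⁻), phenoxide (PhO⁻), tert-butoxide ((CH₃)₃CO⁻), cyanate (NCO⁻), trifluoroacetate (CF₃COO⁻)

bromide (Br⁻) > trifluoroacetate (CF₃COO⁻) > cyanate (NCO⁻) > phenoxide (PhO⁻) > tert-butoxide ((CH₃)₃CO⁻)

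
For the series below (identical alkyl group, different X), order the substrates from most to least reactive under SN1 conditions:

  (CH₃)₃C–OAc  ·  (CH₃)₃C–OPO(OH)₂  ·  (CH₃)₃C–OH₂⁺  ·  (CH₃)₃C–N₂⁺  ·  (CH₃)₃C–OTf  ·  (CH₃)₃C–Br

(CH₃)₃C–N₂⁺ > (CH₃)₃C–OTf > (CH₃)₃C–Br > (CH₃)₃C–OH₂⁺ > (CH₃)₃C–OPO(OH)₂ > (CH₃)₃C–OAc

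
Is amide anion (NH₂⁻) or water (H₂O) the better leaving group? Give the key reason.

water (H₂O)

water (H₂O) is the better leaving group.
pKₐ(H₃O⁺) ≈ -1.7 versus pKₐ(NH₃) ≈ 38: water (H₂O) is the much weaker base.
Neutral; leaves from a protonated alcohol (R–OH₂⁺).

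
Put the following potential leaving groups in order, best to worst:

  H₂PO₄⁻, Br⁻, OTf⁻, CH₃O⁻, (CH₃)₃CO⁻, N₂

N₂ > OTf⁻ > Br⁻ > H₂PO₄⁻ > CH₃O⁻ > (CH₃)₃CO⁻

A good leaving group is a weak base: the lower the pKₐ of its conjugate acid, the more readily it departs.
N₂: no meaningful conjugate acid; N₂ departs as an exceptionally stable neutral molecule
OTf⁻: pKₐ(CF₃SO₃H (triflic acid)) ≈ -14
Br⁻: pKₐ(HBr) ≈ -9
H₂PO₄⁻: pKₐ(H₃PO₄) ≈ 2.1
CH₃O⁻: pKₐ(CH₃OH) ≈ 15.5
(CH₃)₃CO⁻: pKₐ(t-BuOH) ≈ 18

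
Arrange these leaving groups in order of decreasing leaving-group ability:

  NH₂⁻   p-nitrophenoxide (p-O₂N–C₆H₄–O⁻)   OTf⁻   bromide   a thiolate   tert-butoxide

OTf⁻ > bromide > p-nitrophenoxide (p-O₂N–C₆H₄–O⁻) > a thiolate > tert-butoxide > NH₂⁻

A good leaving group is a weak base: the lower the pKₐ of its conjugate acid, the more readily it departs.
OTf⁻: pKₐ(CF₃SO₃H (triflic acid)) ≈ -14
bromide: pKₐ(HBr) ≈ -9
p-nitrophenoxide (p-O₂N–C₆H₄–O⁻): pKₐ(p-nitrophenol) ≈ 7.2 — nitro group delocalises the charge; the classic chromogenic LG
a thiolate: pKₐ(RSH (a thiol)) ≈ 10.5 — moderately basic; rarely leaves without activation
tert-butoxide: pKₐ(t-BuOH) ≈ 18 — bulky, strongly basic alkoxide
NH₂⁻: pKₐ(NH₃) ≈ 38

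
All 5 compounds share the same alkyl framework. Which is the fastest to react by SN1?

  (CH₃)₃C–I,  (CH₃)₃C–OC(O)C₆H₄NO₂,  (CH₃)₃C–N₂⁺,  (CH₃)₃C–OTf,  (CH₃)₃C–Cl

(CH₃)₃C–N₂⁺

With the same alkyl group throughout, only the leaving group differentiates the rates.
The more stable X⁻ (or X) is on its own — i.e. the weaker a base it is — the better a leaving group it makes.
(CH₃)₃C–N₂⁺ loses N₂: no meaningful conjugate acid; N₂ departs as an exceptionally stable neutral molecule
(CH₃)₃C–OTf loses OTf⁻: pKₐ(CF₃SO₃H (triflic acid)) ≈ -14
(CH₃)₃C–I loses I⁻: pKₐ(HI) ≈ -10
(CH₃)₃C–Cl loses Cl⁻: pKₐ(HCl) ≈ -7
(CH₃)₃C–OC(O)C₆H₄NO₂ loses p-O₂N–C₆H₄–COO⁻: pKₐ(p-nitrobenzoic acid) ≈ 3.4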